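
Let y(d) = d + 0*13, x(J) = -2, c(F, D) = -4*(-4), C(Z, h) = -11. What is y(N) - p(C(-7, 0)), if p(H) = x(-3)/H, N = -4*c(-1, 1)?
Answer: -706/11 ≈ -64.182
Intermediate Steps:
c(F, D) = 16
N = -64 (N = -4*16 = -64)
p(H) = -2/H
y(d) = d (y(d) = d + 0 = d)
y(N) - p(C(-7, 0)) = -64 - (-2)/(-11) = -64 - (-2)*(-1)/11 = -64 - 1*2/11 = -64 - 2/11 = -706/11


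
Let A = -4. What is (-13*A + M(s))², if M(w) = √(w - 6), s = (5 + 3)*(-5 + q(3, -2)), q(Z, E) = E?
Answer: (52 + I*√62)² ≈ 2642.0 + 818.9*I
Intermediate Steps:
s = -56 (s = (5 + 3)*(-5 - 2) = 8*(-7) = -56)
M(w) = √(-6 + w)
(-13*A + M(s))² = (-13*(-4) + √(-6 - 56))² = (52 + √(-62))² = (52 + I*√62)²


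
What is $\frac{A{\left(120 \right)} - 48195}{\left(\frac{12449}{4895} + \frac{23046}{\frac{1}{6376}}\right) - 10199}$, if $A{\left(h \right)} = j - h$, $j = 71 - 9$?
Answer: $- \frac{236198435}{719227732264} \approx -0.00032841$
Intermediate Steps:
$j = 62$ ($j = 71 - 9 = 62$)
$A{\left(h \right)} = 62 - h$
$\frac{A{\left(120 \right)} - 48195}{\left(\frac{12449}{4895} + \frac{23046}{\frac{1}{6376}}\right) - 10199} = \frac{\left(62 - 120\right) - 48195}{\left(\frac{12449}{4895} + \frac{23046}{\frac{1}{6376}}\right) - 10199} = \frac{\left(62 - 120\right) - 48195}{\left(12449 \cdot \frac{1}{4895} + 23046 \frac{1}{\frac{1}{6376}}\right) - 10199} = \frac{-58 - 48195}{\left(\frac{12449}{4895} + 23046 \cdot 6376\right) - 10199} = - \frac{48253}{\left(\frac{12449}{4895} + 146941296\right) - 10199} = - \frac{48253}{\frac{719277656369}{4895} - 10199} = - \frac{48253}{\frac{719227732264}{4895}} = \left(-48253\right) \frac{4895}{719227732264} = - \frac{236198435}{719227732264}$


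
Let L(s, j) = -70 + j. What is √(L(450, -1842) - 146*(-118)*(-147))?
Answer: 2*I*√633607 ≈ 1592.0*I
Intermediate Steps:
√(L(450, -1842) - 146*(-118)*(-147)) = √((-70 - 1842) - 146*(-118)*(-147)) = √(-1912 + 17228*(-147)) = √(-1912 - 2532516) = √(-2534428) = 2*I*√633607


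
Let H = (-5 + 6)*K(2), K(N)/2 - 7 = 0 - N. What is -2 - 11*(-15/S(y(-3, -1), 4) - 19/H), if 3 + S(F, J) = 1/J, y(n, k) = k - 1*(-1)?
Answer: -411/10 ≈ -41.100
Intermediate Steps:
y(n, k) = 1 + k (y(n, k) = k + 1 = 1 + k)
S(F, J) = -3 + 1/J
K(N) = 14 - 2*N (K(N) = 14 + 2*(0 - N) = 14 + 2*(-N) = 14 - 2*N)
H = 10 (H = (-5 + 6)*(14 - 2*2) = 1*(14 - 4) = 1*10 = 10)
-2 - 11*(-15/S(y(-3, -1), 4) - 19/H) = -2 - 11*(-15/(-3 + 1/4) - 19/10) = -2 - 11*(-15/(-3 + ¼) - 19*⅒) = -2 - 11*(-15/(-11/4) - 19/10) = -2 - 11*(-15*(-4/11) - 19/10) = -2 - 11*(60/11 - 19/10) = -2 - 11*391/110 = -2 - 391/10 = -411/10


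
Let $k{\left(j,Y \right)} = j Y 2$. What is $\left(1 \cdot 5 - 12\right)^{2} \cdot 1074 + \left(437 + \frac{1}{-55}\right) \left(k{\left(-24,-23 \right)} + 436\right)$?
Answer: $725578$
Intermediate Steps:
$k{\left(j,Y \right)} = 2 Y j$ ($k{\left(j,Y \right)} = Y j 2 = 2 Y j$)
$\left(1 \cdot 5 - 12\right)^{2} \cdot 1074 + \left(437 + \frac{1}{-55}\right) \left(k{\left(-24,-23 \right)} + 436\right) = \left(1 \cdot 5 - 12\right)^{2} \cdot 1074 + \left(437 + \frac{1}{-55}\right) \left(2 \left(-23\right) \left(-24\right) + 436\right) = \left(5 - 12\right)^{2} \cdot 1074 + \left(437 - \frac{1}{55}\right) \left(1104 + 436\right) = \left(-7\right)^{2} \cdot 1074 + \frac{24034}{55} \cdot 1540 = 49 \cdot 1074 + 672952 = 52626 + 672952 = 725578$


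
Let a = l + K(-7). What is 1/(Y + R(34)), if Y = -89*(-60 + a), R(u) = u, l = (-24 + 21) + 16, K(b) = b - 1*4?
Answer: 1/5196 ≈ 0.00019246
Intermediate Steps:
K(b) = -4 + b (K(b) = b - 4 = -4 + b)
l = 13 (l = -3 + 16 = 13)
a = 2 (a = 13 + (-4 - 7) = 13 - 11 = 2)
Y = 5162 (Y = -89*(-60 + 2) = -89*(-58) = 5162)
1/(Y + R(34)) = 1/(5162 + 34) = 1/5196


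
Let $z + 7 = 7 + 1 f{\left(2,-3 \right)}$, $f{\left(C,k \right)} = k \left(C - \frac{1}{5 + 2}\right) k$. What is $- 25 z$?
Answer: $- \frac{2925}{7} \approx -417.86$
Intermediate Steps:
$f{\left(C,k \right)} = k^{2} \left(- \frac{1}{7} + C\right)$ ($f{\left(C,k \right)} = k \left(C - \frac{1}{7}\right) k = k \left(- \frac{1}{7} + C\right) k = k^{2} \left(- \frac{1}{7} + C\right)$)
$z = \frac{117}{7}$ ($z = -7 + \left(7 + 1 \left(-3\right)^{2} \left(- \frac{1}{7} + 2\right)\right) = -7 + \left(7 + 1 \cdot 9 \cdot \frac{13}{7}\right) = -7 + \left(7 + 1 \cdot \frac{117}{7}\right) = -7 + \left(7 + \frac{117}{7}\right) = -7 + \frac{166}{7} = \frac{117}{7} \approx 16.714$)
$- 25 z = \left(-25\right) \frac{117}{7} = - \frac{2925}{7}$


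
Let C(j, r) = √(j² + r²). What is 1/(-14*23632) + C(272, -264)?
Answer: -1/330848 + 8*√2245 ≈ 379.05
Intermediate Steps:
1/(-14*23632) + C(272, -264) = 1/(-14*23632) + √(272² + (-264)²) = 1/(-330848) + √(73984 + 69696) = -1/330848 + √143680 = -1/330848 + 8*√2245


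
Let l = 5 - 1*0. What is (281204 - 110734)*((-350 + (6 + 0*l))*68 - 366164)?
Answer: -66407611320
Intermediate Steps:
l = 5 (l = 5 + 0 = 5)
(281204 - 110734)*((-350 + (6 + 0*l))*68 - 366164) = (281204 - 110734)*((-350 + (6 + 0*5))*68 - 366164) = 170470*((-350 + (6 + 0))*68 - 366164) = 170470*((-350 + 6)*68 - 366164) = 170470*(-344*68 - 366164) = 170470*(-23392 - 366164) = 170470*(-389556) = -66407611320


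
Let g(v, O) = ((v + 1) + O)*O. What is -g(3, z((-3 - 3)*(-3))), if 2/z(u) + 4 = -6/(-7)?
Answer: 259/121 ≈ 2.1405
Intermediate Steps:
z(u) = -7/11 (z(u) = 2/(-4 - 6/(-7)) = 2/(-4 - 6*(-1/7)) = 2/(-4 + 6/7) = 2/(-22/7) = 2*(-7/22) = -7/11)
g(v, O) = O*(1 + O + v) (g(v, O) = ((1 + v) + O)*O = (1 + O + v)*O = O*(1 + O + v))
-g(3, z((-3 - 3)*(-3))) = -(-7)*(1 - 7/11 + 3)/11 = -(-7)*37/(11*11) = -1*(-259/121) = 259/121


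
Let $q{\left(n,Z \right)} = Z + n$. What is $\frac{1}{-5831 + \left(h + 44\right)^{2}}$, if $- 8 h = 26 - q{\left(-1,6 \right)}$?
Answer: $- \frac{64}{263623} \approx -0.00024277$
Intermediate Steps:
$h = - \frac{21}{8}$ ($h = - \frac{26 - \left(6 - 1\right)}{8} = - \frac{26 - 5}{8} = \left(- \frac{1}{8}\right) 21 = - \frac{21}{8} \approx -2.625$)
$\frac{1}{-5831 + \left(h + 44\right)^{2}} = \frac{1}{-5831 + \left(- \frac{21}{8} + 44\right)^{2}} = \frac{1}{-5831 + \left(\frac{331}{8}\right)^{2}} = \frac{1}{-5831 + \frac{109561}{64}} = \frac{1}{- \frac{263623}{64}} = - \frac{64}{263623}$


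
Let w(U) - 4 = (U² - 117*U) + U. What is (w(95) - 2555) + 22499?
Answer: 17953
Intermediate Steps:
w(U) = 4 + U² - 116*U (w(U) = 4 + ((U² - 117*U) + U) = 4 + (U² - 116*U) = 4 + U² - 116*U)
(w(95) - 2555) + 22499 = ((4 + 95² - 116*95) - 2555) + 22499 = ((4 + 9025 - 11020) - 2555) + 22499 = (-1991 - 2555) + 22499 = -4546 + 22499 = 17953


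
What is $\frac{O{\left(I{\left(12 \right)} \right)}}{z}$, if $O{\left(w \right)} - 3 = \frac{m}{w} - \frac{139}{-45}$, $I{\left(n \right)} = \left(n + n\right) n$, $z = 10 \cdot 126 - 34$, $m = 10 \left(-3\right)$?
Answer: $\frac{4309}{882720} \approx 0.0048815$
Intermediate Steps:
$m = -30$
$z = 1226$ ($z = 1260 - 34 = 1226$)
$I{\left(n \right)} = 2 n^{2}$ ($I{\left(n \right)} = 2 n n = 2 n^{2}$)
$O{\left(w \right)} = \frac{274}{45} - \frac{30}{w}$ ($O{\left(w \right)} = 3 - \left(- \frac{139}{45} + \frac{30}{w}\right) = 3 + \left(- \frac{30}{w} + \frac{139}{45}\right) = 3 + \left(\frac{139}{45} - \frac{30}{w}\right) = \frac{274}{45} - \frac{30}{w}$)
$\frac{O{\left(I{\left(12 \right)} \right)}}{z} = \frac{\frac{274}{45} - \frac{30}{2 \cdot 12^{2}}}{1226} = \left(\frac{274}{45} - \frac{30}{2 \cdot 144}\right) \frac{1}{1226} = \left(\frac{274}{45} - \frac{30}{288}\right) \frac{1}{1226} = \left(\frac{274}{45} - \frac{5}{48}\right) \frac{1}{1226} = \frac{4309}{720} \cdot \frac{1}{1226} = \frac{4309}{882720}$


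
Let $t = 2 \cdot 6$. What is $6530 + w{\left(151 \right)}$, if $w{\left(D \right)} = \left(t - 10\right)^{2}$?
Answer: $6534$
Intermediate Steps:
$t = 12$
$w{\left(D \right)} = 4$ ($w{\left(D \right)} = \left(12 - 10\right)^{2} = 2^{2} = 4$)
$6530 + w{\left(151 \right)} = 6530 + 4 = 6534$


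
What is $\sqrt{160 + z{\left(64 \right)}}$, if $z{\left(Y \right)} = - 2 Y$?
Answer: $4 \sqrt{2} \approx 5.6569$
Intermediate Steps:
$\sqrt{160 + z{\left(64 \right)}} = \sqrt{160 - 128} = \sqrt{32} = 4 \sqrt{2}$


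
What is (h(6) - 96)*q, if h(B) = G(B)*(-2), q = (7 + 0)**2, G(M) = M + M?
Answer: -5880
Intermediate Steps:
G(M) = 2*M
q = 49 (q = 7**2 = 49)
h(B) = -4*B (h(B) = (2*B)*(-2) = -4*B)
(h(6) - 96)*q = (-4*6 - 96)*49 = (-24 - 96)*49 = -120*49 = -5880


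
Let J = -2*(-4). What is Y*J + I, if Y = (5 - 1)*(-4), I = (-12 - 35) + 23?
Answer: -152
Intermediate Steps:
I = -24 (I = -47 + 23 = -24)
Y = -16 (Y = 4*(-4) = -16)
J = 8
Y*J + I = -16*8 - 24 = -128 - 24 = -152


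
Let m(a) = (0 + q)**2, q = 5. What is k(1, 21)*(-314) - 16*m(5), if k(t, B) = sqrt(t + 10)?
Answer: -400 - 314*sqrt(11) ≈ -1441.4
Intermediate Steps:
m(a) = 25 (m(a) = (0 + 5)**2 = 5**2 = 25)
k(t, B) = sqrt(10 + t)
k(1, 21)*(-314) - 16*m(5) = sqrt(10 + 1)*(-314) - 16*25 = sqrt(11)*(-314) - 400 = -314*sqrt(11) - 400 = -400 - 314*sqrt(11)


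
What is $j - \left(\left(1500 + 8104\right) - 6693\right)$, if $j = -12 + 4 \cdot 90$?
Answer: $-2563$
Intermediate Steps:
$j = 348$ ($j = -12 + 360 = 348$)
$j - \left(\left(1500 + 8104\right) - 6693\right) = 348 - \left(\left(1500 + 8104\right) - 6693\right) = 348 - \left(9604 - 6693\right) = 348 - 2911 = -2563$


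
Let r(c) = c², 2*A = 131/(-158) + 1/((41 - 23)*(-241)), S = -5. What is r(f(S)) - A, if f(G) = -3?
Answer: 3226427/342702 ≈ 9.4147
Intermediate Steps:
A = -142109/342702 (A = (131/(-158) + 1/((41 - 23)*(-241)))/2 = (131*(-1/158) - 1/241/18)/2 = (-131/158 + (1/18)*(-1/241))/2 = (-131/158 - 1/4338)/2 = (½)*(-142109/171351) = -142109/342702 ≈ -0.41467)
r(f(S)) - A = (-3)² - 1*(-142109/342702) = 9 + 142109/342702 = 3226427/342702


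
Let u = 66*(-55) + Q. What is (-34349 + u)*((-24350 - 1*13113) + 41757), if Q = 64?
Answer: -162807010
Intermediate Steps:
u = -3566 (u = 66*(-55) + 64 = -3630 + 64 = -3566)
(-34349 + u)*((-24350 - 1*13113) + 41757) = (-34349 - 3566)*((-24350 - 1*13113) + 41757) = -37915*((-24350 - 13113) + 41757) = -37915*(-37463 + 41757) = -37915*4294 = -162807010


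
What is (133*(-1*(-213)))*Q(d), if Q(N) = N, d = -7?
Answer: -198303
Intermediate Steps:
(133*(-1*(-213)))*Q(d) = (133*(-1*(-213)))*(-7) = (133*213)*(-7) = 28329*(-7) = -198303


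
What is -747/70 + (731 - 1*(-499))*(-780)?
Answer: -67158747/70 ≈ -9.5941e+5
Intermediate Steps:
-747/70 + (731 - 1*(-499))*(-780) = -747*1/70 + (731 + 499)*(-780) = -747/70 + 1230*(-780) = -747/70 - 959400 = -67158747/70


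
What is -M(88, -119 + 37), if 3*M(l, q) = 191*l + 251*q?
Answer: 1258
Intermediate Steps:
M(l, q) = 191*l/3 + 251*q/3 (M(l, q) = (191*l + 251*q)/3 = 191*l/3 + 251*q/3)
-M(88, -119 + 37) = -((191/3)*88 + 251*(-119 + 37)/3) = -(16808/3 + (251/3)*(-82)) = -(16808/3 - 20582/3) = -1*(-1258) = 1258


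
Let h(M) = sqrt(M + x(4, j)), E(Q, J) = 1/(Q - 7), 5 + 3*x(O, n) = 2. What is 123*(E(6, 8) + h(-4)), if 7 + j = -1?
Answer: -123 + 123*I*sqrt(5) ≈ -123.0 + 275.04*I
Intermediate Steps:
j = -8 (j = -7 - 1 = -8)
x(O, n) = -1 (x(O, n) = -5/3 + (1/3)*2 = -5/3 + 2/3 = -1)
E(Q, J) = 1/(-7 + Q)
h(M) = sqrt(-1 + M) (h(M) = sqrt(M - 1) = sqrt(-1 + M))
123*(E(6, 8) + h(-4)) = 123*(1/(-7 + 6) + sqrt(-1 - 4)) = 123*(1/(-1) + sqrt(-5)) = 123*(-1 + I*sqrt(5)) = -123 + 123*I*sqrt(5)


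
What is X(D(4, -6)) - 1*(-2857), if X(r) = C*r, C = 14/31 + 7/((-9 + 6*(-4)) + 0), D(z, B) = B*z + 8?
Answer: 2918791/1023 ≈ 2853.2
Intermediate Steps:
D(z, B) = 8 + B*z
C = 245/1023 (C = 14*(1/31) + 7/((-9 - 24) + 0) = 14/31 + 7/(-33 + 0) = 14/31 + 7/(-33) = 14/31 + 7*(-1/33) = 14/31 - 7/33 = 245/1023 ≈ 0.23949)
X(r) = 245*r/1023
X(D(4, -6)) - 1*(-2857) = 245*(8 - 6*4)/1023 - 1*(-2857) = 245*(8 - 24)/1023 + 2857 = (245/1023)*(-16) + 2857 = -3920/1023 + 2857 = 2918791/1023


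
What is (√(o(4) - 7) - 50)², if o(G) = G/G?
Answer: (50 - I*√6)² ≈ 2494.0 - 244.95*I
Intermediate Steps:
o(G) = 1
(√(o(4) - 7) - 50)² = (√(1 - 7) - 50)² = (√(-6) - 50)² = (I*√6 - 50)² = (-50 + I*√6)²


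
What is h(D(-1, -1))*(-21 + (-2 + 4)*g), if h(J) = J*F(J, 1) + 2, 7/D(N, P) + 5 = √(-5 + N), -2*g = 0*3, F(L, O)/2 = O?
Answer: 168/31 + 294*I*√6/31 ≈ 5.4194 + 23.231*I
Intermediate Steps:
F(L, O) = 2*O
g = 0 (g = -0*3 = -½*0 = 0)
D(N, P) = 7/(-5 + √(-5 + N))
h(J) = 2 + 2*J (h(J) = J*(2*1) + 2 = J*2 + 2 = 2*J + 2 = 2 + 2*J)
h(D(-1, -1))*(-21 + (-2 + 4)*g) = (2 + 2*(7/(-5 + √(-5 - 1))))*(-21 + (-2 + 4)*0) = (2 + 2*(7/(-5 + √(-6))))*(-21 + 2*0) = (2 + 2*(7/(-5 + I*√6)))*(-21 + 0) = (2 + 14/(-5 + I*√6))*(-21) = -42 - 294/(-5 + I*√6)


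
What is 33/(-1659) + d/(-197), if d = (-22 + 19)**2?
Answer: -7144/108941 ≈ -0.065577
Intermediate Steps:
d = 9 (d = (-3)**2 = 9)
33/(-1659) + d/(-197) = 33/(-1659) + 9/(-197) = 33*(-1/1659) + 9*(-1/197) = -11/553 - 9/197 = -7144/108941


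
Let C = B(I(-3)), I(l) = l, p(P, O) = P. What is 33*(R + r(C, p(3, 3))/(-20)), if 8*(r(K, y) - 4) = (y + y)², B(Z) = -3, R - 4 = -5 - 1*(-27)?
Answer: 33759/40 ≈ 843.97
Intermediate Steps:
R = 26 (R = 4 + (-5 - 1*(-27)) = 4 + (-5 + 27) = 4 + 22 = 26)
C = -3
r(K, y) = 4 + y²/2 (r(K, y) = 4 + (y + y)²/8 = 4 + (2*y)²/8 = 4 + (4*y²)/8 = 4 + y²/2)
33*(R + r(C, p(3, 3))/(-20)) = 33*(26 + (4 + (½)*3²)/(-20)) = 33*(26 + (4 + (½)*9)*(-1/20)) = 33*(26 + (4 + 9/2)*(-1/20)) = 33*(26 + (17/2)*(-1/20)) = 33*(26 - 17/40) = 33*(1023/40) = 33759/40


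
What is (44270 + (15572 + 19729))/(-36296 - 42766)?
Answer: -79571/79062 ≈ -1.0064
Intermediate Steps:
(44270 + (15572 + 19729))/(-36296 - 42766) = (44270 + 35301)/(-79062) = 79571*(-1/79062) = -79571/79062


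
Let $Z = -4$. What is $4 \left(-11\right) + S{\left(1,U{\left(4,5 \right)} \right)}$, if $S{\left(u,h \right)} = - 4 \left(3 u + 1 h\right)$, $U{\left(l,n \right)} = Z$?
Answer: $-40$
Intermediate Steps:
$U{\left(l,n \right)} = -4$
$S{\left(u,h \right)} = - 12 u - 4 h$ ($S{\left(u,h \right)} = - 4 \left(3 u + h\right) = - 4 \left(h + 3 u\right) = - 12 u - 4 h$)
$4 \left(-11\right) + S{\left(1,U{\left(4,5 \right)} \right)} = 4 \left(-11\right) - -4 = -44 + \left(-12 + 16\right) = -44 + 4 = -40$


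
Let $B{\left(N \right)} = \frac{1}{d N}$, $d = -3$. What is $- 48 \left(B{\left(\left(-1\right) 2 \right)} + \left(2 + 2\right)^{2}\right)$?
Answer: $-776$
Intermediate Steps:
$B{\left(N \right)} = - \frac{1}{3 N}$ ($B{\left(N \right)} = \frac{1}{\left(-3\right) N} = - \frac{1}{3 N}$)
$- 48 \left(B{\left(\left(-1\right) 2 \right)} + \left(2 + 2\right)^{2}\right) = - 48 \left(- \frac{1}{3 \left(\left(-1\right) 2\right)} + \left(2 + 2\right)^{2}\right) = - 48 \left(- \frac{1}{3 \left(-2\right)} + 4^{2}\right) = - 48 \left(\left(- \frac{1}{3}\right) \left(- \frac{1}{2}\right) + 16\right) = - 48 \left(\frac{1}{6} + 16\right) = \left(-48\right) \frac{97}{6} = -776$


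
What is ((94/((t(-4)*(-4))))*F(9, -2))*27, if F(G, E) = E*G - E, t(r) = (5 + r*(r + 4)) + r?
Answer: 10152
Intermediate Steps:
t(r) = 5 + r + r*(4 + r) (t(r) = (5 + r*(4 + r)) + r = 5 + r + r*(4 + r))
F(G, E) = -E + E*G
((94/((t(-4)*(-4))))*F(9, -2))*27 = ((94/(((5 + (-4)² + 5*(-4))*(-4))))*(-2*(-1 + 9)))*27 = ((94/(((5 + 16 - 20)*(-4))))*(-2*8))*27 = ((94/((1*(-4))))*(-16))*27 = ((94/(-4))*(-16))*27 = ((94*(-¼))*(-16))*27 = -47/2*(-16)*27 = 376*27 = 10152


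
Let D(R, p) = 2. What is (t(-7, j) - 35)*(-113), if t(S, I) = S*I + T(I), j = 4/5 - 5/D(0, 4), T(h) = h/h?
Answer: 24973/10 ≈ 2497.3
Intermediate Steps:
T(h) = 1
j = -17/10 (j = 4/5 - 5/2 = 4*(⅕) - 5*½ = ⅘ - 5/2 = -17/10 ≈ -1.7000)
t(S, I) = 1 + I*S (t(S, I) = S*I + 1 = I*S + 1 = 1 + I*S)
(t(-7, j) - 35)*(-113) = ((1 - 17/10*(-7)) - 35)*(-113) = ((1 + 119/10) - 35)*(-113) = (129/10 - 35)*(-113) = -221/10*(-113) = 24973/10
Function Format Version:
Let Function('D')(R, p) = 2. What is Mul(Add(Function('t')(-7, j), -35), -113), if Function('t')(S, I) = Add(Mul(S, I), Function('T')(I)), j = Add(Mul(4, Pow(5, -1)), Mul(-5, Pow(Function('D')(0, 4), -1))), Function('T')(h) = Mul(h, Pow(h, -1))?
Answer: Rational(24973, 10) ≈ 2497.3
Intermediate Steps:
Function('T')(h) = 1
j = Rational(-17, 10) (j = Add(Mul(4, Pow(5, -1)), Mul(-5, Pow(2, -1))) = Add(Mul(4, Rational(1, 5)), Mul(-5, Rational(1, 2))) = Add(Rational(4, 5), Rational(-5, 2)) = Rational(-17, 10) ≈ -1.7000)
Function('t')(S, I) = Add(1, Mul(I, S)) (Function('t')(S, I) = Add(Mul(S, I), 1) = Add(Mul(I, S), 1) = Add(1, Mul(I, S)))
Mul(Add(Function('t')(-7, j), -35), -113) = Mul(Add(Add(1, Mul(Rational(-17, 10), -7)), -35), -113) = Mul(Add(Add(1, Rational(119, 10)), -35), -113) = Mul(Add(Rational(129, 10), -35), -113) = Mul(Rational(-221, 10), -113) = Rational(24973, 10)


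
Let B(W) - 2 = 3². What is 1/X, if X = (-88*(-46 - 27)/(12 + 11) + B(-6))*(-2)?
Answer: -23/13354 ≈ -0.0017223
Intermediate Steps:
B(W) = 11 (B(W) = 2 + 3² = 2 + 9 = 11)
X = -13354/23 (X = (-88*(-46 - 27)/(12 + 11) + 11)*(-2) = (-88/(23/(-73)) + 11)*(-2) = (-88/(23*(-1/73)) + 11)*(-2) = (-88/(-23/73) + 11)*(-2) = (-88*(-73/23) + 11)*(-2) = (6424/23 + 11)*(-2) = (6677/23)*(-2) = -13354/23 ≈ -580.61)
1/X = 1/(-13354/23) = -23/13354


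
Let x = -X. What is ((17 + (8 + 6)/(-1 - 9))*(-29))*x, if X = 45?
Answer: 20358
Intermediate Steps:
x = -45 (x = -1*45 = -45)
((17 + (8 + 6)/(-1 - 9))*(-29))*x = ((17 + (8 + 6)/(-1 - 9))*(-29))*(-45) = ((17 + 14/(-10))*(-29))*(-45) = ((17 + 14*(-⅒))*(-29))*(-45) = ((17 - 7/5)*(-29))*(-45) = ((78/5)*(-29))*(-45) = -2262/5*(-45) = 20358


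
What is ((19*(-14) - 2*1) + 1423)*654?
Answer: 755370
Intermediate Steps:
((19*(-14) - 2*1) + 1423)*654 = ((-266 - 2) + 1423)*654 = (-268 + 1423)*654 = 1155*654 = 755370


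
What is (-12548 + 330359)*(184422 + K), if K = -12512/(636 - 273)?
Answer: 7090646685538/121 ≈ 5.8600e+10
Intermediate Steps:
K = -12512/363 ≈ -34.468
(-12548 + 330359)*(184422 + K) = (-12548 + 330359)*(184422 - 12512/363) = 317811*(66932674/363) = 7090646685538/121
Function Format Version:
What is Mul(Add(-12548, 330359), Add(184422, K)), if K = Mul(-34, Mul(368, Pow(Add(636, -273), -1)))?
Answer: Rational(7090646685538, 121) ≈ 5.8600e+10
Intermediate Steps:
K = Rational(-12512, 363) (K = Mul(-34, Mul(368, Pow(363, -1))) = Mul(-34, Mul(368, Rational(1, 363))) = Mul(-34, Rational(368, 363)) = Rational(-12512, 363) ≈ -34.468)
Mul(Add(-12548, 330359), Add(184422, K)) = Mul(Add(-12548, 330359), Add(184422, Rational(-12512, 363))) = Mul(317811, Rational(66932674, 363)) = Rational(7090646685538, 121)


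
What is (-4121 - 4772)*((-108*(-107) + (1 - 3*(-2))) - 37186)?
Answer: 227865339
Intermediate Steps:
(-4121 - 4772)*((-108*(-107) + (1 - 3*(-2))) - 37186) = -8893*((11556 + (1 + 6)) - 37186) = -8893*((11556 + 7) - 37186) = -8893*(11563 - 37186) = -8893*(-25623) = 227865339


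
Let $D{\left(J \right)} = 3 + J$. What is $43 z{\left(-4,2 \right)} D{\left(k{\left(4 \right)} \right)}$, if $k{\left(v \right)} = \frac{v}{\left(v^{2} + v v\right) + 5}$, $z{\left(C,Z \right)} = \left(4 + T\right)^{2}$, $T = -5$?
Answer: $\frac{4945}{37} \approx 133.65$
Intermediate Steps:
$z{\left(C,Z \right)} = 1$ ($z{\left(C,Z \right)} = \left(4 - 5\right)^{2} = \left(-1\right)^{2} = 1$)
$k{\left(v \right)} = \frac{v}{5 + 2 v^{2}}$ ($k{\left(v \right)} = \frac{v}{\left(v^{2} + v^{2}\right) + 5} = \frac{v}{2 v^{2} + 5} = \frac{v}{5 + 2 v^{2}}$)
$43 z{\left(-4,2 \right)} D{\left(k{\left(4 \right)} \right)} = 43 \cdot 1 \left(3 + \frac{4}{5 + 2 \cdot 4^{2}}\right) = 43 \left(3 + \frac{4}{5 + 2 \cdot 16}\right) = 43 \left(3 + \frac{4}{5 + 32}\right) = 43 \left(3 + \frac{4}{37}\right) = 43 \cdot \frac{115}{37} = \frac{4945}{37}$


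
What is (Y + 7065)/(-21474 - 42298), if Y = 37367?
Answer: -11108/15943 ≈ -0.69673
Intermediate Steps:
(Y + 7065)/(-21474 - 42298) = (37367 + 7065)/(-21474 - 42298) = 44432/(-63772) = 44432*(-1/63772) = -11108/15943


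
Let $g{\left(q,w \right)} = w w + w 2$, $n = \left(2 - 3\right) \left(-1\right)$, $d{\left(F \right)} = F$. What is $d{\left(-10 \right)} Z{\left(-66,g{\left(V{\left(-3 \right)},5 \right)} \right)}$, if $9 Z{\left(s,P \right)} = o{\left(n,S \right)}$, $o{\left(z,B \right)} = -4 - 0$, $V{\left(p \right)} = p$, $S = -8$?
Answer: $\frac{40}{9} \approx 4.4444$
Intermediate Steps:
$n = 1$ ($n = \left(-1\right) \left(-1\right) = 1$)
$o{\left(z,B \right)} = -4$ ($o{\left(z,B \right)} = -4 + 0 = -4$)
$g{\left(q,w \right)} = w^{2} + 2 w$
$Z{\left(s,P \right)} = - \frac{4}{9}$ ($Z{\left(s,P \right)} = \frac{1}{9} \left(-4\right) = - \frac{4}{9}$)
$d{\left(-10 \right)} Z{\left(-66,g{\left(V{\left(-3 \right)},5 \right)} \right)} = \left(-10\right) \left(- \frac{4}{9}\right) = \frac{40}{9}$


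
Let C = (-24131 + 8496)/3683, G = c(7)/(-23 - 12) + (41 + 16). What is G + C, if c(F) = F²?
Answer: 945699/18415 ≈ 51.355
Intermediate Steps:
G = 278/5 (G = 7²/(-23 - 12) + (41 + 16) = 49/(-35) + 57 = -1/35*49 + 57 = -7/5 + 57 = 278/5 ≈ 55.600)
C = -15635/3683 (C = -15635*1/3683 = -15635/3683 ≈ -4.2452)
G + C = 278/5 - 15635/3683 = 945699/18415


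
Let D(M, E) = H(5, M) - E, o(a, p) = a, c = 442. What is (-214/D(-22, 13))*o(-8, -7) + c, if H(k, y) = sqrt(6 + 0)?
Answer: 49790/163 - 1712*sqrt(6)/163 ≈ 279.73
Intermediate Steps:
H(k, y) = sqrt(6)
D(M, E) = sqrt(6) - E
(-214/D(-22, 13))*o(-8, -7) + c = -214/(sqrt(6) - 1*13)*(-8) + 442 = -214/(sqrt(6) - 13)*(-8) + 442 = -214/(-13 + sqrt(6))*(-8) + 442 = 1712/(-13 + sqrt(6)) + 442 = 442 + 1712/(-13 + sqrt(6))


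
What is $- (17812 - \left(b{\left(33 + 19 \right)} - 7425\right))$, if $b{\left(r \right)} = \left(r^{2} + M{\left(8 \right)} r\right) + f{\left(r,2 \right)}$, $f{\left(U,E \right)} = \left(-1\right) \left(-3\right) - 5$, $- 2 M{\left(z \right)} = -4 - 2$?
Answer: $-22379$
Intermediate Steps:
$M{\left(z \right)} = 3$ ($M{\left(z \right)} = - \frac{-4 - 2}{2} = \left(- \frac{1}{2}\right) \left(-6\right) = 3$)
$f{\left(U,E \right)} = -2$ ($f{\left(U,E \right)} = 3 - 5 = -2$)
$b{\left(r \right)} = -2 + r^{2} + 3 r$ ($b{\left(r \right)} = \left(r^{2} + 3 r\right) - 2 = -2 + r^{2} + 3 r$)
$- (17812 - \left(b{\left(33 + 19 \right)} - 7425\right)) = - (17812 - \left(\left(-2 + \left(33 + 19\right)^{2} + 3 \left(33 + 19\right)\right) - 7425\right)) = - (17812 - \left(\left(-2 + 52^{2} + 3 \cdot 52\right) - 7425\right)) = - (17812 - \left(\left(-2 + 2704 + 156\right) - 7425\right)) = - (17812 - \left(2858 - 7425\right)) = - (17812 - -4567) = - (17812 + 4567) = \left(-1\right) 22379 = -22379$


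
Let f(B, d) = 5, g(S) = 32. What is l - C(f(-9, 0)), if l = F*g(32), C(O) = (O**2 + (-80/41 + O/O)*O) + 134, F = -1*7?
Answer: -15508/41 ≈ -378.24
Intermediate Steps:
F = -7
C(O) = 134 + O**2 - 39*O/41 (C(O) = (O**2 + (-80*1/41 + 1)*O) + 134 = (O**2 + (-80/41 + 1)*O) + 134 = (O**2 - 39*O/41) + 134 = 134 + O**2 - 39*O/41)
l = -224 (l = -7*32 = -224)
l - C(f(-9, 0)) = -224 - (134 + 5**2 - 39/41*5) = -224 - (134 + 25 - 195/41) = -224 - 1*6324/41 = -224 - 6324/41 = -15508/41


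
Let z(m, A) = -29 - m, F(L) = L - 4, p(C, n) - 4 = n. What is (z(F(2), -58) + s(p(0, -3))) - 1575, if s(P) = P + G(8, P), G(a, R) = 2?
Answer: -1599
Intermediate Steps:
p(C, n) = 4 + n
F(L) = -4 + L
s(P) = 2 + P (s(P) = P + 2 = 2 + P)
(z(F(2), -58) + s(p(0, -3))) - 1575 = ((-29 - (-4 + 2)) + (2 + (4 - 3))) - 1575 = ((-29 - 1*(-2)) + (2 + 1)) - 1575 = ((-29 + 2) + 3) - 1575 = (-27 + 3) - 1575 = -24 - 1575 = -1599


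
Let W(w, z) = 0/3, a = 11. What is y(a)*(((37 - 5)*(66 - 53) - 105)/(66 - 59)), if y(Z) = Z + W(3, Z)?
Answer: 3421/7 ≈ 488.71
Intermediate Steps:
W(w, z) = 0 (W(w, z) = 0*(1/3) = 0)
y(Z) = Z (y(Z) = Z + 0 = Z)
y(a)*(((37 - 5)*(66 - 53) - 105)/(66 - 59)) = 11*(((37 - 5)*(66 - 53) - 105)/(66 - 59)) = 11*((32*13 - 105)/7) = 11*((416 - 105)*(1/7)) = 11*(311*(1/7)) = 11*(311/7) = 3421/7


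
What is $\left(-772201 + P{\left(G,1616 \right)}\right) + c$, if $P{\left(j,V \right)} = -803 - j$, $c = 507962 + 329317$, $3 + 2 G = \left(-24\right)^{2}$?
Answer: $\frac{127977}{2} \approx 63989.0$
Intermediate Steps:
$G = \frac{573}{2}$ ($G = - \frac{3}{2} + \frac{\left(-24\right)^{2}}{2} = - \frac{3}{2} + \frac{1}{2} \cdot 576 = - \frac{3}{2} + 288 = \frac{573}{2} \approx 286.5$)
$c = 837279$
$\left(-772201 + P{\left(G,1616 \right)}\right) + c = \left(-772201 - \frac{2179}{2}\right) + 837279 = - \frac{1546581}{2} + 837279 = \frac{127977}{2}$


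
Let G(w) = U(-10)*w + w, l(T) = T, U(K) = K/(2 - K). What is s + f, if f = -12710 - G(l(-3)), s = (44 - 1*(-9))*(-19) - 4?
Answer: -27441/2 ≈ -13721.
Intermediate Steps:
G(w) = w/6 (G(w) = (-1*(-10)/(-2 - 10))*w + w = (-1*(-10)/(-12))*w + w = (-1*(-10)*(-1/12))*w + w = -5*w/6 + w = w/6)
s = -1011 (s = (44 + 9)*(-19) - 4 = 53*(-19) - 4 = -1007 - 4 = -1011)
f = -25419/2 (f = -12710 - (-3)/6 = -12710 - 1*(-½) = -12710 + ½ = -25419/2 ≈ -12710.)
s + f = -1011 - 25419/2 = -27441/2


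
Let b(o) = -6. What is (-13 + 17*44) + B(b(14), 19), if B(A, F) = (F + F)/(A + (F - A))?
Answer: 737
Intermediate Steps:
B(A, F) = 2 (B(A, F) = (2*F)/F = 2)
(-13 + 17*44) + B(b(14), 19) = (-13 + 17*44) + 2 = (-13 + 748) + 2 = 735 + 2 = 737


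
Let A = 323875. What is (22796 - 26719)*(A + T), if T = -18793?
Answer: -1196836686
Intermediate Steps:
(22796 - 26719)*(A + T) = (22796 - 26719)*(323875 - 18793) = -3923*305082 = -1196836686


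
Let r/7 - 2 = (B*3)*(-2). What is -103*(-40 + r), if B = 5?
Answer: 24308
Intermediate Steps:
r = -196 (r = 14 + 7*((5*3)*(-2)) = 14 + 7*(15*(-2)) = 14 + 7*(-30) = 14 - 210 = -196)
-103*(-40 + r) = -103*(-40 - 196) = -103*(-236) = 24308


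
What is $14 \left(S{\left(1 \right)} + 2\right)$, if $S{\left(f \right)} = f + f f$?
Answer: $56$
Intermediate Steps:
$S{\left(f \right)} = f + f^{2}$
$14 \left(S{\left(1 \right)} + 2\right) = 14 \left(1 \left(1 + 1\right) + 2\right) = 14 \left(1 \cdot 2 + 2\right) = 14 \left(2 + 2\right) = 14 \cdot 4 = 56$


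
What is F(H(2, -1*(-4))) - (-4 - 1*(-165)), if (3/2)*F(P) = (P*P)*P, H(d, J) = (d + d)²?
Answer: 7709/3 ≈ 2569.7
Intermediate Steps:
H(d, J) = 4*d² (H(d, J) = (2*d)² = 4*d²)
F(P) = 2*P³/3 (F(P) = 2*((P*P)*P)/3 = 2*(P²*P)/3 = 2*P³/3)
F(H(2, -1*(-4))) - (-4 - 1*(-165)) = 2*(4*2²)³/3 - (-4 - 1*(-165)) = 2*(4*4)³/3 - (-4 + 165) = (⅔)*16³ - 1*161 = (⅔)*4096 - 161 = 8192/3 - 161 = 7709/3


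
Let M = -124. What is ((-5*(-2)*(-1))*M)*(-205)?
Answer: -254200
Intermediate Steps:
((-5*(-2)*(-1))*M)*(-205) = ((-5*(-2)*(-1))*(-124))*(-205) = ((10*(-1))*(-124))*(-205) = -10*(-124)*(-205) = 1240*(-205) = -254200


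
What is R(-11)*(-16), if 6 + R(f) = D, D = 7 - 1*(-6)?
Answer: -112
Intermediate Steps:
D = 13 (D = 7 + 6 = 13)
R(f) = 7 (R(f) = -6 + 13 = 7)
R(-11)*(-16) = 7*(-16) = -112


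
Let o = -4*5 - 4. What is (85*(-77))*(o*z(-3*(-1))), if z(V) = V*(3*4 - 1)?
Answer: 5183640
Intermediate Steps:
o = -24 (o = -20 - 4 = -24)
z(V) = 11*V (z(V) = V*(12 - 1) = V*11 = 11*V)
(85*(-77))*(o*z(-3*(-1))) = (85*(-77))*(-264*(-3*(-1))) = -(-157080)*11*3 = -(-157080)*33 = -6545*(-792) = 5183640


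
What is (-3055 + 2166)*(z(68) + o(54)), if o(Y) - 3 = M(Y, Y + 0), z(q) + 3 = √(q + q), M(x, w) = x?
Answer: -48006 - 1778*√34 ≈ -58373.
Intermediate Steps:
z(q) = -3 + √2*√q (z(q) = -3 + √(q + q) = -3 + √(2*q) = -3 + √2*√q)
o(Y) = 3 + Y
(-3055 + 2166)*(z(68) + o(54)) = (-3055 + 2166)*((-3 + √2*√68) + (3 + 54)) = -889*((-3 + √2*(2*√17)) + 57) = -889*((-3 + 2*√34) + 57) = -889*(54 + 2*√34) = -48006 - 1778*√34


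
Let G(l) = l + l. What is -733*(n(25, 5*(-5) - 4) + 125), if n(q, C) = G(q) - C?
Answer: -149532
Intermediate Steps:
G(l) = 2*l
n(q, C) = -C + 2*q (n(q, C) = 2*q - C = -C + 2*q)
-733*(n(25, 5*(-5) - 4) + 125) = -733*((-(5*(-5) - 4) + 2*25) + 125) = -733*((-(-25 - 4) + 50) + 125) = -733*((-1*(-29) + 50) + 125) = -733*((29 + 50) + 125) = -733*(79 + 125) = -733*204 = -149532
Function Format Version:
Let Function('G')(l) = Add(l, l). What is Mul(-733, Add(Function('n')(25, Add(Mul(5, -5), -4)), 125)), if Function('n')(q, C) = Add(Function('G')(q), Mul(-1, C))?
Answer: -149532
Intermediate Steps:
Function('G')(l) = Mul(2, l)
Function('n')(q, C) = Add(Mul(-1, C), Mul(2, q)) (Function('n')(q, C) = Add(Mul(2, q), Mul(-1, C)) = Add(Mul(-1, C), Mul(2, q)))
Mul(-733, Add(Function('n')(25, Add(Mul(5, -5), -4)), 125)) = Mul(-733, Add(Add(Mul(-1, Add(Mul(5, -5), -4)), Mul(2, 25)), 125)) = Mul(-733, Add(Add(Mul(-1, Add(-25, -4)), 50), 125)) = Mul(-733, Add(Add(Mul(-1, -29), 50), 125)) = Mul(-733, Add(Add(29, 50), 125)) = Mul(-733, Add(79, 125)) = Mul(-733, 204) = -149532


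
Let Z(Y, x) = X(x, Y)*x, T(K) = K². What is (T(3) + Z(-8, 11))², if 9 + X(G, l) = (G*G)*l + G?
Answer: 112720689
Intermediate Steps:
X(G, l) = -9 + G + l*G² (X(G, l) = -9 + ((G*G)*l + G) = -9 + (G²*l + G) = -9 + (l*G² + G) = -9 + (G + l*G²) = -9 + G + l*G²)
Z(Y, x) = x*(-9 + x + Y*x²) (Z(Y, x) = (-9 + x + Y*x²)*x = x*(-9 + x + Y*x²))
(T(3) + Z(-8, 11))² = (3² + 11*(-9 + 11 - 8*11²))² = (9 + 11*(-9 + 11 - 8*121))² = (9 + 11*(-9 + 11 - 968))² = (9 + 11*(-966))² = (9 - 10626)² = (-10617)² = 112720689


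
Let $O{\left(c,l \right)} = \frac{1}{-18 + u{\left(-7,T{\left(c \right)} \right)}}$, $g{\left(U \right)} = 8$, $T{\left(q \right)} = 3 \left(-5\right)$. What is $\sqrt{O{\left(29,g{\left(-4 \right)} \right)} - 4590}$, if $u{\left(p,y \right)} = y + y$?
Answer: $\frac{i \sqrt{660963}}{12} \approx 67.75 i$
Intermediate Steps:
$T{\left(q \right)} = -15$
$u{\left(p,y \right)} = 2 y$
$O{\left(c,l \right)} = - \frac{1}{48}$ ($O{\left(c,l \right)} = \frac{1}{-18 + 2 \left(-15\right)} = \frac{1}{-18 - 30} = \frac{1}{-48} = - \frac{1}{48}$)
$\sqrt{O{\left(29,g{\left(-4 \right)} \right)} - 4590} = \sqrt{- \frac{1}{48} - 4590} = \sqrt{- \frac{220321}{48}} = \frac{i \sqrt{660963}}{12}$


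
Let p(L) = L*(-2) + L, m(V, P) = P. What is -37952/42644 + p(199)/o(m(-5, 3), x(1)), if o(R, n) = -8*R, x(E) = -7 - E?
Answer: 1893827/255864 ≈ 7.4017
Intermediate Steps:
p(L) = -L (p(L) = -2*L + L = -L)
-37952/42644 + p(199)/o(m(-5, 3), x(1)) = -37952/42644 + (-1*199)/((-8*3)) = -37952*1/42644 - 199/(-24) = -9488/10661 - 199*(-1/24) = -9488/10661 + 199/24 = 1893827/255864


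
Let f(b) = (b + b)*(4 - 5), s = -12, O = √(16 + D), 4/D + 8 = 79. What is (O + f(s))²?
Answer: 42036/71 + 96*√20235/71 ≈ 784.39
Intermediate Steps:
D = 4/71 (D = 4/(-8 + 79) = 4/71 ≈ 0.056338)
O = 2*√20235/71 (O = √(16 + 4/71) = √(1140/71) = 2*√20235/71 ≈ 4.0070)
f(b) = -2*b (f(b) = (2*b)*(-1) = -2*b)
(O + f(s))² = (2*√20235/71 - 2*(-12))² = (2*√20235/71 + 24)² = (24 + 2*√20235/71)²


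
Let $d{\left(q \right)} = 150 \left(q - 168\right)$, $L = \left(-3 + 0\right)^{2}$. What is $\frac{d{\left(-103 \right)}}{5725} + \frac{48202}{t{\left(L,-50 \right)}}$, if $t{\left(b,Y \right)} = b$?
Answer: $\frac{11023624}{2061} \approx 5348.7$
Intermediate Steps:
$L = 9$ ($L = \left(-3\right)^{2} = 9$)
$d{\left(q \right)} = -25200 + 150 q$ ($d{\left(q \right)} = 150 \left(-168 + q\right) = -25200 + 150 q$)
$\frac{d{\left(-103 \right)}}{5725} + \frac{48202}{t{\left(L,-50 \right)}} = \frac{-25200 + 150 \left(-103\right)}{5725} + \frac{48202}{9} = \left(-25200 - 15450\right) \frac{1}{5725} + 48202 \cdot \frac{1}{9} = \left(-40650\right) \frac{1}{5725} + \frac{48202}{9} = - \frac{1626}{229} + \frac{48202}{9} = \frac{11023624}{2061}$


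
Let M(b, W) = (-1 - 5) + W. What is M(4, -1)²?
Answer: 49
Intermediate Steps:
M(b, W) = -6 + W
M(4, -1)² = (-6 - 1)² = (-7)² = 49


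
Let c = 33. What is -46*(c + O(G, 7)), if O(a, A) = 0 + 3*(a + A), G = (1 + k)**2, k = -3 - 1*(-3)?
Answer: -2622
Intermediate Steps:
k = 0 (k = -3 + 3 = 0)
G = 1 (G = (1 + 0)**2 = 1**2 = 1)
O(a, A) = 3*A + 3*a (O(a, A) = 0 + 3*(A + a) = 0 + (3*A + 3*a) = 3*A + 3*a)
-46*(c + O(G, 7)) = -46*(33 + (3*7 + 3*1)) = -46*(33 + (21 + 3)) = -46*(33 + 24) = -46*57 = -2622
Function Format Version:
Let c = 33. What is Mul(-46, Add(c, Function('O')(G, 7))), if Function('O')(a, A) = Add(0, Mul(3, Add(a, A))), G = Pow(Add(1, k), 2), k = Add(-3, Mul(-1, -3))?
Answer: -2622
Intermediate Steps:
k = 0 (k = Add(-3, 3) = 0)
G = 1 (G = Pow(Add(1, 0), 2) = Pow(1, 2) = 1)
Function('O')(a, A) = Add(Mul(3, A), Mul(3, a)) (Function('O')(a, A) = Add(0, Mul(3, Add(A, a))) = Add(0, Add(Mul(3, A), Mul(3, a))) = Add(Mul(3, A), Mul(3, a)))
Mul(-46, Add(c, Function('O')(G, 7))) = Mul(-46, Add(33, Add(Mul(3, 7), Mul(3, 1)))) = Mul(-46, Add(33, Add(21, 3))) = Mul(-46, Add(33, 24)) = Mul(-46, 57) = -2622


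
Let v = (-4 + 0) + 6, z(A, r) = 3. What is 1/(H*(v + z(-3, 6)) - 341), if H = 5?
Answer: -1/316 ≈ -0.0031646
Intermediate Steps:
v = 2 (v = -4 + 6 = 2)
1/(H*(v + z(-3, 6)) - 341) = 1/(5*(2 + 3) - 341) = 1/(5*5 - 341) = 1/(25 - 341) = 1/(-316) = -1/316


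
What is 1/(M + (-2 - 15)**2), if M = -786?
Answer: -1/497 ≈ -0.0020121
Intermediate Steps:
1/(M + (-2 - 15)**2) = 1/(-786 + (-2 - 15)**2) = 1/(-786 + (-17)**2) = 1/(-786 + 289) = 1/(-497) = -1/497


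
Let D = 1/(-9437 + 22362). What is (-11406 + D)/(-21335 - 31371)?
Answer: 147422549/681225050 ≈ 0.21641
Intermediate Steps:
D = 1/12925 ≈ 7.7369e-5
(-11406 + D)/(-21335 - 31371) = (-11406 + 1/12925)/(-21335 - 31371) = -147422549/12925/(-52706) = -147422549/12925*(-1/52706) = 147422549/681225050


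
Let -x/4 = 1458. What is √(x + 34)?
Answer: I*√5798 ≈ 76.145*I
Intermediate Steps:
x = -5832 (x = -4*1458 = -5832)
√(x + 34) = √(-5832 + 34) = √(-5798) = I*√5798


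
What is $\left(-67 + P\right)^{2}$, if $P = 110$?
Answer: $1849$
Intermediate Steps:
$\left(-67 + P\right)^{2} = \left(-67 + 110\right)^{2} = 43^{2} = 1849$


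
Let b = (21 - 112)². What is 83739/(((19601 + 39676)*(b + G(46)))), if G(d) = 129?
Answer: 27913/166173190 ≈ 0.00016798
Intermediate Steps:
b = 8281 (b = (-91)² = 8281)
83739/(((19601 + 39676)*(b + G(46)))) = 83739/(((19601 + 39676)*(8281 + 129))) = 83739/((59277*8410)) = 83739/498519570 = 83739*(1/498519570) = 27913/166173190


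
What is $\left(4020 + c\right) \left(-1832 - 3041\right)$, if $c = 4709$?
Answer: $-42536417$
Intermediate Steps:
$\left(4020 + c\right) \left(-1832 - 3041\right) = \left(4020 + 4709\right) \left(-1832 - 3041\right) = 8729 \left(-4873\right) = -42536417$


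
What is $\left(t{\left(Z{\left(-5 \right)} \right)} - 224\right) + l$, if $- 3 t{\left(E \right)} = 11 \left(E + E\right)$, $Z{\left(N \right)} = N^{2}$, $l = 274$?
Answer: $- \frac{400}{3} \approx -133.33$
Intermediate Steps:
$t{\left(E \right)} = - \frac{22 E}{3}$ ($t{\left(E \right)} = - \frac{11 \left(E + E\right)}{3} = - \frac{11 \cdot 2 E}{3} = - \frac{22 E}{3}$)
$\left(t{\left(Z{\left(-5 \right)} \right)} - 224\right) + l = \left(- \frac{22 \left(-5\right)^{2}}{3} - 224\right) + 274 = \left(\left(- \frac{22}{3}\right) 25 - 224\right) + 274 = \left(- \frac{550}{3} - 224\right) + 274 = - \frac{1222}{3} + 274 = - \frac{400}{3}$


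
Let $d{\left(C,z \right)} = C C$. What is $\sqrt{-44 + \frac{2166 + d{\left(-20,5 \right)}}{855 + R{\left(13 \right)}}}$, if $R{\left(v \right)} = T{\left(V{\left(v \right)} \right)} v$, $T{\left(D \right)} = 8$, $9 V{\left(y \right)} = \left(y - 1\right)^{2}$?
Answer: $\frac{i \sqrt{38005170}}{959} \approx 6.4284 i$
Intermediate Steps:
$d{\left(C,z \right)} = C^{2}$
$V{\left(y \right)} = \frac{\left(-1 + y\right)^{2}}{9}$ ($V{\left(y \right)} = \frac{\left(y - 1\right)^{2}}{9} = \frac{\left(-1 + y\right)^{2}}{9}$)
$R{\left(v \right)} = 8 v$
$\sqrt{-44 + \frac{2166 + d{\left(-20,5 \right)}}{855 + R{\left(13 \right)}}} = \sqrt{-44 + \frac{2166 + \left(-20\right)^{2}}{855 + 8 \cdot 13}} = \sqrt{-44 + \frac{2166 + 400}{855 + 104}} = \sqrt{-44 + \frac{2566}{959}} = \sqrt{- \frac{39630}{959}} = \frac{i \sqrt{38005170}}{959}$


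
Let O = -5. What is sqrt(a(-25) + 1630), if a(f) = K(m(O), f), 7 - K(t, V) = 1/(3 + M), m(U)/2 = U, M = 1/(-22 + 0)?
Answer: sqrt(6914895)/65 ≈ 40.456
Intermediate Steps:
M = -1/22 (M = 1/(-22) = -1/22 ≈ -0.045455)
m(U) = 2*U
K(t, V) = 433/65 (K(t, V) = 7 - 1/(3 - 1/22) = 7 - 1/65/22 = 7 - 1*22/65 = 7 - 22/65 = 433/65)
a(f) = 433/65
sqrt(a(-25) + 1630) = sqrt(433/65 + 1630) = sqrt(106383/65) = sqrt(6914895)/65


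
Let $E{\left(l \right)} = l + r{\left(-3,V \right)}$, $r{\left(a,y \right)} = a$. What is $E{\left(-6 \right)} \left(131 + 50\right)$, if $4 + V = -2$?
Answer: $-1629$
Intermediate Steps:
$V = -6$ ($V = -4 - 2 = -6$)
$E{\left(l \right)} = -3 + l$ ($E{\left(l \right)} = l - 3 = -3 + l$)
$E{\left(-6 \right)} \left(131 + 50\right) = \left(-3 - 6\right) \left(131 + 50\right) = \left(-9\right) 181 = -1629$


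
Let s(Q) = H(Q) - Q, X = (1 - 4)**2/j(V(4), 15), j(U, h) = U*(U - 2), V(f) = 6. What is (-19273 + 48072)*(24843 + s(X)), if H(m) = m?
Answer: 715453557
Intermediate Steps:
j(U, h) = U*(-2 + U)
X = 3/8 (X = (1 - 4)**2/((6*(-2 + 6))) = (-3)**2/((6*4)) = 9/24 = 9*(1/24) = 3/8 ≈ 0.37500)
s(Q) = 0 (s(Q) = Q - Q = 0)
(-19273 + 48072)*(24843 + s(X)) = (-19273 + 48072)*(24843 + 0) = 28799*24843 = 715453557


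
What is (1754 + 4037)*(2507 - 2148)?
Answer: 2078969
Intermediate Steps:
(1754 + 4037)*(2507 - 2148) = 5791*359 = 2078969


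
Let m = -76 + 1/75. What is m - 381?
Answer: -34274/75 ≈ -456.99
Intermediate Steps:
m = -5699/75 (m = -76 + 1/75 = -5699/75 ≈ -75.987)
m - 381 = -5699/75 - 381 = -34274/75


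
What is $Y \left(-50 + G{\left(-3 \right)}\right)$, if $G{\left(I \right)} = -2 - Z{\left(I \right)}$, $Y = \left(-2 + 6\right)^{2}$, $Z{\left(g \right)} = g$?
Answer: $-784$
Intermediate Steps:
$Y = 16$ ($Y = 4^{2} = 16$)
$G{\left(I \right)} = -2 - I$
$Y \left(-50 + G{\left(-3 \right)}\right) = 16 \left(-50 - -1\right) = 16 \left(-50 + \left(-2 + 3\right)\right) = 16 \left(-50 + 1\right) = 16 \left(-49\right) = -784$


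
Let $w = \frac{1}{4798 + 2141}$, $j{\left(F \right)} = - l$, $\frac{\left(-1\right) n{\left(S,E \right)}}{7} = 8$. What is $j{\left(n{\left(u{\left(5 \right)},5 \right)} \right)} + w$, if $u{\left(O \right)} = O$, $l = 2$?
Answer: $- \frac{13877}{6939} \approx -1.9999$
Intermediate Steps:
$n{\left(S,E \right)} = -56$ ($n{\left(S,E \right)} = \left(-7\right) 8 = -56$)
$j{\left(F \right)} = -2$ ($j{\left(F \right)} = \left(-1\right) 2 = -2$)
$w = \frac{1}{6939} \approx 0.00014411$
$j{\left(n{\left(u{\left(5 \right)},5 \right)} \right)} + w = -2 + \frac{1}{6939} = - \frac{13877}{6939}$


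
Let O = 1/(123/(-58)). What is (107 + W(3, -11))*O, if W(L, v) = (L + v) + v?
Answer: -5104/123 ≈ -41.496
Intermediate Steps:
W(L, v) = L + 2*v
O = -58/123 (O = 1/(123*(-1/58)) = 1/(-123/58) = -58/123 ≈ -0.47154)
(107 + W(3, -11))*O = (107 + (3 + 2*(-11)))*(-58/123) = (107 + (3 - 22))*(-58/123) = (107 - 19)*(-58/123) = 88*(-58/123) = -5104/123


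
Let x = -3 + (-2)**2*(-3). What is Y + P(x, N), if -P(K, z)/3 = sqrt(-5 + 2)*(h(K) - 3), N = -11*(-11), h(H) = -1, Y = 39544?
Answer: 39544 + 12*I*sqrt(3) ≈ 39544.0 + 20.785*I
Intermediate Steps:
N = 121
x = -15 (x = -3 + 4*(-3) = -3 - 12 = -15)
P(K, z) = 12*I*sqrt(3) (P(K, z) = -3*sqrt(-5 + 2)*(-1 - 3) = -3*sqrt(-3)*(-4) = -3*I*sqrt(3)*(-4) = -(-12)*I*sqrt(3) = 12*I*sqrt(3))
Y + P(x, N) = 39544 + 12*I*sqrt(3)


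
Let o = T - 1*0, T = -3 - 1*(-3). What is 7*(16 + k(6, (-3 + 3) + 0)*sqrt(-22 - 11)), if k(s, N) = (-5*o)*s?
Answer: 112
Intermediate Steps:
T = 0 (T = -3 + 3 = 0)
o = 0 (o = 0 - 1*0 = 0 + 0 = 0)
k(s, N) = 0 (k(s, N) = (-5*0)*s = 0*s = 0)
7*(16 + k(6, (-3 + 3) + 0)*sqrt(-22 - 11)) = 7*(16 + 0*sqrt(-22 - 11)) = 7*(16 + 0*sqrt(-33)) = 7*(16 + 0*(I*sqrt(33))) = 7*(16 + 0) = 7*16 = 112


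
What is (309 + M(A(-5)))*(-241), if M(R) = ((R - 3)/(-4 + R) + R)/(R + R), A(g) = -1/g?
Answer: -2851271/38 ≈ -75034.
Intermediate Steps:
M(R) = (R + (-3 + R)/(-4 + R))/(2*R) (M(R) = ((-3 + R)/(-4 + R) + R)/((2*R)) = ((-3 + R)/(-4 + R) + R)*(1/(2*R)) = (R + (-3 + R)/(-4 + R))*(1/(2*R)) = (R + (-3 + R)/(-4 + R))/(2*R))
(309 + M(A(-5)))*(-241) = (309 + (-3 + (-1/(-5))**2 - (-3)/(-5))/(2*((-1/(-5)))*(-4 - 1/(-5))))*(-241) = (309 + (-3 + (-1*(-1/5))**2 - (-3)*(-1)/5)/(2*((-1*(-1/5)))*(-4 - 1*(-1/5))))*(-241) = (309 + (-3 + (1/5)**2 - 3*1/5)/(2*(1/5)*(-4 + 1/5)))*(-241) = (309 + (1/2)*5*(-3 + 1/25 - 3/5)/(-19/5))*(-241) = (309 + (1/2)*5*(-5/19)*(-89/25))*(-241) = (309 + 89/38)*(-241) = (11831/38)*(-241) = -2851271/38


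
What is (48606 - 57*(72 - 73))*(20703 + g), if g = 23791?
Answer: 2165211522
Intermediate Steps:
(48606 - 57*(72 - 73))*(20703 + g) = (48606 - 57*(72 - 73))*(20703 + 23791) = (48606 - 57*(-1))*44494 = (48606 + 57)*44494 = 48663*44494 = 2165211522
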